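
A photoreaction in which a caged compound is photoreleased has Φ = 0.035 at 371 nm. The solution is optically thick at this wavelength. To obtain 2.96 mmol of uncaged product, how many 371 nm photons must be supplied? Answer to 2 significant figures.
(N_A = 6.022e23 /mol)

5.1e22 photons

Product: 2.96 mmol = 0.00296 mol.
Photons that must be absorbed: 0.00296 / 0.035 = 0.08457 mol.
Photon count: 0.08457 × 6.022e23 = 5.1e22.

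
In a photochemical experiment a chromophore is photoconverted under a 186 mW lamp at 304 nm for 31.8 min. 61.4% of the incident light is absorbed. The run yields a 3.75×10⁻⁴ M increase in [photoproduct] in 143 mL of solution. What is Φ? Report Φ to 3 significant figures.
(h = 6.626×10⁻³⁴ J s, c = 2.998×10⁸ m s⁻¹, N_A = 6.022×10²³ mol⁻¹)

Φ = 0.0968

Product: (3.75×10⁻⁴ M)(0.143 L) = 5.362×10⁻⁵ mol.
Photon energy at 304 nm: hc/λ = (6.626×10⁻³⁴)(2.998×10⁸)/(304×10⁻⁹) = 6.534×10⁻¹⁹ J.
Energy delivered: (186 mW)(1908 s) = 354.9 J.
Photons incident: 354.9 / 6.534×10⁻¹⁹ = 5.432×10²⁰, i.e. 5.432×10²⁰/6.022×10²³ = 9.020×10⁻⁴ mol.
Photons absorbed: 0.614 × 9.020×10⁻⁴ = 5.538×10⁻⁴ mol.
Φ = 5.362×10⁻⁵ mol / 5.538×10⁻⁴ mol photons = 0.0968.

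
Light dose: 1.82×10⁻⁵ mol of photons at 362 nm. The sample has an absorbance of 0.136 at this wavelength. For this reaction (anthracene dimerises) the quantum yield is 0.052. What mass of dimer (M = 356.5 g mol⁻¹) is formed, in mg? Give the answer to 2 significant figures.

0.091 mg

Fraction absorbed: 1 − 10^(−0.136) = 0.2689.
Photons absorbed: 0.2689 × 1.82×10⁻⁵ = 4.894×10⁻⁶ mol.
Product: Φ × n_abs = 0.052 × 4.894×10⁻⁶ = 2.545×10⁻⁷ mol.
Mass: 2.545×10⁻⁷ × 356.5 = 9.073×10⁻⁵ g = 0.091 mg.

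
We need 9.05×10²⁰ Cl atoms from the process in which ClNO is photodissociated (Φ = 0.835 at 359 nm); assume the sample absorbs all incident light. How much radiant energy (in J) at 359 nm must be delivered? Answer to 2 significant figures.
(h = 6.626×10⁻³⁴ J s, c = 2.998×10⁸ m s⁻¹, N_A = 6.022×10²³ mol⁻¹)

Product: 9.05×10²⁰ / 6.022×10²³ = 0.001503 mol.
Photons that must be absorbed: 0.001503 / 0.835 = 0.001800 mol.
Photon energy: hc/λ = 5.533×10⁻¹⁹ J; per mole, 3.332×10⁵ J mol⁻¹.
Energy required: 0.001800 × 3.332×10⁵ = 600 J.

600 J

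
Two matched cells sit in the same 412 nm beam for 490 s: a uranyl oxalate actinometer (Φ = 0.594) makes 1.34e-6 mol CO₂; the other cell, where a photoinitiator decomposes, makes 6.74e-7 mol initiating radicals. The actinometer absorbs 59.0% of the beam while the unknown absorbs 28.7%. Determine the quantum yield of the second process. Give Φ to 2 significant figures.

Photons absorbed by the actinometer: 1.34e-6 / 0.594 = 2.256e-6 mol.
Incident flux: 2.256e-6 / 0.590 = 3.824e-6 einstein.
Absorbed by unknown: 0.287 × 3.824e-6 = 1.097e-6 mol.
Φ(unknown) = 6.74e-7 / 1.097e-6 = 0.61.

Φ = 0.61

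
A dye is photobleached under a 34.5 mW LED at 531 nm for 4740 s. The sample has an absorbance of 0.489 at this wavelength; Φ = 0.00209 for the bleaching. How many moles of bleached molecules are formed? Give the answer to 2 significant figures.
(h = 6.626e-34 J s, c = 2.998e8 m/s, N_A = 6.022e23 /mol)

Photon energy at 531 nm: hc/λ = (6.626e-34)(2.998e8)/(531e-9) = 3.741e-19 J.
Energy delivered: (34.5 mW)(4740 s) = 163.5 J.
Photons incident: 163.5 / 3.741e-19 = 4.370e20, i.e. 4.370e20/6.022e23 = 7.257e-4 mol.
Fraction absorbed: 1 − 10^(−0.489) = 0.6757.
Photons absorbed: 0.6757 × 7.257e-4 = 4.904e-4 mol.
Product: Φ × n_abs = 0.00209 × 4.904e-4 = 1.025e-6 mol.

1.0e-6 mol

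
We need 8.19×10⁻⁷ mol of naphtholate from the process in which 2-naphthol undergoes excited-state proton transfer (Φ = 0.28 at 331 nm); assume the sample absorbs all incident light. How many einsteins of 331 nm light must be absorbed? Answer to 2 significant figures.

Photons that must be absorbed: 8.19×10⁻⁷ / 0.28 = 2.925×10⁻⁶ mol.

2.9×10⁻⁶ einstein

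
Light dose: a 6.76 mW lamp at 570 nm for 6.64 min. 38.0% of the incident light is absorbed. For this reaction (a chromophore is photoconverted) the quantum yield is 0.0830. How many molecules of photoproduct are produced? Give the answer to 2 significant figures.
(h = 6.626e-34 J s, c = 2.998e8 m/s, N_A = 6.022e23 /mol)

2.4e17 molecules

Photon energy at 570 nm: hc/λ = (6.626e-34)(2.998e8)/(570e-9) = 3.485e-19 J.
Energy delivered: (6.76 mW)(398.4 s) = 2.693 J.
Photons incident: 2.693 / 3.485e-19 = 7.727e18, i.e. 7.727e18/6.022e23 = 1.283e-5 mol.
Photons absorbed: 0.380 × 1.283e-5 = 4.875e-6 mol.
Product: Φ × n_abs = 0.0830 × 4.875e-6 = 4.046e-7 mol.
As a count: 4.046e-7 × 6.022e23 = 2.4e17.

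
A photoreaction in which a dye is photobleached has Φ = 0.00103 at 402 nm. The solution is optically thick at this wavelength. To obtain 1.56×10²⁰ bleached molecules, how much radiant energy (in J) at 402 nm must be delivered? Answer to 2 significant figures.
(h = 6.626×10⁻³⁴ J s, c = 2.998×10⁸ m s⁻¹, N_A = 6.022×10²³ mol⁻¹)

Product: 1.56×10²⁰ / 6.022×10²³ = 2.591×10⁻⁴ mol.
Photons that must be absorbed: 2.591×10⁻⁴ / 0.00103 = 0.2516 mol.
Photon energy: hc/λ = 4.941×10⁻¹⁹ J; per mole, 2.975×10⁵ J mol⁻¹.
Energy required: 0.2516 × 2.975×10⁵ = 7.5×10⁴ J.

7.5×10⁴ J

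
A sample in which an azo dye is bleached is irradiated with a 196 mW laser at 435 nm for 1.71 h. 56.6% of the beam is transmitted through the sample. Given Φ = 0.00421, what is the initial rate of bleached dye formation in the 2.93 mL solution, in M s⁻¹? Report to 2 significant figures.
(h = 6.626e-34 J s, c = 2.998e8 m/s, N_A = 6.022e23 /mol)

4.4e-7 M s⁻¹

Photon energy at 435 nm: hc/λ = (6.626e-34)(2.998e8)/(435e-9) = 4.567e-19 J.
Energy delivered: (196 mW)(6156 s) = 1207 J.
Photons incident: 1207 / 4.567e-19 = 2.643e21, i.e. 2.643e21/6.022e23 = 0.004389 mol.
Fraction absorbed: 1 − 56.6/100 = 0.4340.
Photons absorbed: 0.4340 × 0.004389 = 0.001905 mol.
Product formed: 0.00421 × 0.001905 = 8.020e-6 mol.
Rate: 8.020e-6 mol / (6156 s × 0.00293 L) = 4.4e-7 M s⁻¹.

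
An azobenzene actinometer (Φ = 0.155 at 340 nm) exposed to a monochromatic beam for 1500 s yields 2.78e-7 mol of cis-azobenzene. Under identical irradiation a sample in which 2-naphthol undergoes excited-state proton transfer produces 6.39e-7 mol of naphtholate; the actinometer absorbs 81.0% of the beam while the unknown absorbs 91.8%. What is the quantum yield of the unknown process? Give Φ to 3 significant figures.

Φ = 0.314

Photons absorbed by the actinometer: 2.78e-7 / 0.155 = 1.794e-6 mol.
Incident flux: 1.794e-6 / 0.810 = 2.215e-6 einstein.
Absorbed by unknown: 0.918 × 2.215e-6 = 2.033e-6 mol.
Φ(unknown) = 6.39e-7 / 2.033e-6 = 0.314.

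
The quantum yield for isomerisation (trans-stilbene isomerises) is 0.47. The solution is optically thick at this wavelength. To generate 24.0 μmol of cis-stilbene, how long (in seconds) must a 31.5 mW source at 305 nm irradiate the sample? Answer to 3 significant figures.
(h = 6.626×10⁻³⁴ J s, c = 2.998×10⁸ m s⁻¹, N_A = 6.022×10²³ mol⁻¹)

t ≈ 636 s

Product: 24.0 μmol = 2.40×10⁻⁵ mol.
Photons that must be absorbed: 2.40×10⁻⁵ / 0.47 = 5.106×10⁻⁵ mol.
Photon energy: hc/λ = 6.513×10⁻¹⁹ J; per mole, 3.922×10⁵ J mol⁻¹.
Energy required: 5.106×10⁻⁵ × 3.922×10⁵ = 20.03 J.
Time: 20.03 J / 0.0315 W = 636 s.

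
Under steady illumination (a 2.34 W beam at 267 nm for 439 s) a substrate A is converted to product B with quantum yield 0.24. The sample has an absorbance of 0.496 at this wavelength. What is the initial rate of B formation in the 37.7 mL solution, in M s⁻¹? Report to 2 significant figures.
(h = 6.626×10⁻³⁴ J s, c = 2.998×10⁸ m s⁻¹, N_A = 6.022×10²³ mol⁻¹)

2.3×10⁻⁵ M s⁻¹

Photon energy at 267 nm: hc/λ = (6.626×10⁻³⁴)(2.998×10⁸)/(267×10⁻⁹) = 7.440×10⁻¹⁹ J.
Energy delivered: (2.34 W)(439 s) = 1027 J.
Photons incident: 1027 / 7.440×10⁻¹⁹ = 1.380×10²¹, i.e. 1.380×10²¹/6.022×10²³ = 0.002292 mol.
Fraction absorbed: 1 − 10^(−0.496) = 0.6808.
Photons absorbed: 0.6808 × 0.002292 = 0.001560 mol.
Product formed: 0.24 × 0.001560 = 3.744×10⁻⁴ mol.
Rate: 3.744×10⁻⁴ mol / (439 s × 0.0377 L) = 2.3×10⁻⁵ M s⁻¹.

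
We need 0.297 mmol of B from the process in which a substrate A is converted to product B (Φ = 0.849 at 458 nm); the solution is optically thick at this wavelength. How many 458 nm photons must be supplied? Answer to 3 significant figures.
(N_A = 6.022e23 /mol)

2.11e20 photons

Product: 0.297 mmol = 2.97e-4 mol.
Photons that must be absorbed: 2.97e-4 / 0.849 = 3.498e-4 mol.
Photon count: 3.498e-4 × 6.022e23 = 2.11e20.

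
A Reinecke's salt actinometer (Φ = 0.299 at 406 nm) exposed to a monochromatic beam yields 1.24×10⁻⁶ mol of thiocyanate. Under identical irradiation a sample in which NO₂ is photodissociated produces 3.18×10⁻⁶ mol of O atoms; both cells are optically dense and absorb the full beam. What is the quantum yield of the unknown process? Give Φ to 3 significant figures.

Photons absorbed by the actinometer: 1.24×10⁻⁶ / 0.299 = 4.147×10⁻⁶ mol.
Φ(unknown) = 3.18×10⁻⁶ / 4.147×10⁻⁶ = 0.767.

Φ = 0.767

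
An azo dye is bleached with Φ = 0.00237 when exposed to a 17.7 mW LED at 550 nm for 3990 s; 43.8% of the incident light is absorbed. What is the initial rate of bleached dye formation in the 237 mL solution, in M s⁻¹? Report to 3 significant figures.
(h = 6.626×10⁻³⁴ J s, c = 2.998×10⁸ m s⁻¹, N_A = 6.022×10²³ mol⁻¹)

Photon energy at 550 nm: hc/λ = (6.626×10⁻³⁴)(2.998×10⁸)/(550×10⁻⁹) = 3.612×10⁻¹⁹ J.
Energy delivered: (17.7 mW)(3990 s) = 70.62 J.
Photons incident: 70.62 / 3.612×10⁻¹⁹ = 1.955×10²⁰, i.e. 1.955×10²⁰/6.022×10²³ = 3.246×10⁻⁴ mol.
Photons absorbed: 0.438 × 3.246×10⁻⁴ = 1.422×10⁻⁴ mol.
Product formed: 0.00237 × 1.422×10⁻⁴ = 3.370×10⁻⁷ mol.
Rate: 3.370×10⁻⁷ mol / (3990 s × 0.237 L) = 3.56×10⁻¹⁰ M s⁻¹.

3.56×10⁻¹⁰ M s⁻¹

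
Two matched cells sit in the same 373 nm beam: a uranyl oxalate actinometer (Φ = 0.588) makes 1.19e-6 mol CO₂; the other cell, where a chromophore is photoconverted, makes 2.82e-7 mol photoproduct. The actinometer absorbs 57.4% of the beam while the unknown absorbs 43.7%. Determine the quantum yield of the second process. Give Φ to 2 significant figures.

Photons absorbed by the actinometer: 1.19e-6 / 0.588 = 2.024e-6 mol.
Incident flux: 2.024e-6 / 0.574 = 3.526e-6 einstein.
Absorbed by unknown: 0.437 × 3.526e-6 = 1.541e-6 mol.
Φ(unknown) = 2.82e-7 / 1.541e-6 = 0.18.

Φ = 0.18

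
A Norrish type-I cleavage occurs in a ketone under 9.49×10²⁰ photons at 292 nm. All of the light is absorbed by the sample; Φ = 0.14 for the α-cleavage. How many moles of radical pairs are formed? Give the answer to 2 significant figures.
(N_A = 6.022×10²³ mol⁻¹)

2.2×10⁻⁴ mol

Moles of photons: 9.49×10²⁰ / 6.022×10²³ = 0.001576 mol.
Product: Φ × n_abs = 0.14 × 0.001576 = 2.206×10⁻⁴ mol.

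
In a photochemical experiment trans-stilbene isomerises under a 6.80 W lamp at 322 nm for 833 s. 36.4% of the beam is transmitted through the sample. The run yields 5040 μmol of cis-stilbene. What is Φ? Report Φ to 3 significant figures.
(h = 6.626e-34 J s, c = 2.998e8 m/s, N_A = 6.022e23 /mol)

Product: 5040 μmol = 0.00504 mol.
Photon energy at 322 nm: hc/λ = (6.626e-34)(2.998e8)/(322e-9) = 6.169e-19 J.
Energy delivered: (6.80 W)(833 s) = 5664 J.
Photons incident: 5664 / 6.169e-19 = 9.181e21, i.e. 9.181e21/6.022e23 = 0.01525 mol.
Fraction absorbed: 1 − 36.4/100 = 0.6360.
Photons absorbed: 0.6360 × 0.01525 = 0.009699 mol.
Φ = 0.00504 mol / 0.009699 mol photons = 0.520.

Φ = 0.520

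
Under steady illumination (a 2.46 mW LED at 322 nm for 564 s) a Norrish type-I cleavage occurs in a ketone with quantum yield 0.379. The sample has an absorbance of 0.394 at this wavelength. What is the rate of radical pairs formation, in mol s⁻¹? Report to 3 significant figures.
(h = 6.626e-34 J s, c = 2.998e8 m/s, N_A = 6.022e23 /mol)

1.50e-9 mol s⁻¹

Photon energy at 322 nm: hc/λ = (6.626e-34)(2.998e8)/(322e-9) = 6.169e-19 J.
Energy delivered: (2.46 mW)(564 s) = 1.387 J.
Photons incident: 1.387 / 6.169e-19 = 2.248e18, i.e. 2.248e18/6.022e23 = 3.733e-6 mol.
Fraction absorbed: 1 − 10^(−0.394) = 0.5964.
Photons absorbed: 0.5964 × 3.733e-6 = 2.226e-6 mol.
Product formed: 0.379 × 2.226e-6 = 8.437e-7 mol.
Rate: 8.437e-7 / 564 s = 1.50e-9 mol s⁻¹.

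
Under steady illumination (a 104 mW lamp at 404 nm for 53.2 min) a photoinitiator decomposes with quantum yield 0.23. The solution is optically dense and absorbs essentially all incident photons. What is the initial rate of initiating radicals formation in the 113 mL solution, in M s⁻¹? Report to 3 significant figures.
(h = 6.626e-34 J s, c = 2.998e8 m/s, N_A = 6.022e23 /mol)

7.15e-7 M s⁻¹

Photon energy at 404 nm: hc/λ = (6.626e-34)(2.998e8)/(404e-9) = 4.917e-19 J.
Energy delivered: (104 mW)(3192 s) = 332.0 J.
Photons incident: 332.0 / 4.917e-19 = 6.752e20, i.e. 6.752e20/6.022e23 = 0.001121 mol.
Product formed: 0.23 × 0.001121 = 2.578e-4 mol.
Rate: 2.578e-4 mol / (3192 s × 0.113 L) = 7.15e-7 M s⁻¹.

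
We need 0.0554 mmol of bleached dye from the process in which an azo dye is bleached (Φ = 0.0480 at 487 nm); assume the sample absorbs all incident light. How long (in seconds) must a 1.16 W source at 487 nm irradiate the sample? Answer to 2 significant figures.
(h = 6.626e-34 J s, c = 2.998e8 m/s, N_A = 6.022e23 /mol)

Product: 0.0554 mmol = 5.54e-5 mol.
Photons that must be absorbed: 5.54e-5 / 0.0480 = 0.001154 mol.
Photon energy: hc/λ = 4.079e-19 J; per mole, 2.456e5 J mol⁻¹.
Energy required: 0.001154 × 2.456e5 = 283.4 J.
Time: 283.4 J / 1.16 W = 240 s.

t ≈ 240 s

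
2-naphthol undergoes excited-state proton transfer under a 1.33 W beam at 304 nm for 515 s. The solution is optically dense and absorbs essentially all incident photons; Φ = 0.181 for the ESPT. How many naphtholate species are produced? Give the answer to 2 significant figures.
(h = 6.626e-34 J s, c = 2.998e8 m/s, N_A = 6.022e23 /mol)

1.9e20 species

Photon energy at 304 nm: hc/λ = (6.626e-34)(2.998e8)/(304e-9) = 6.534e-19 J.
Energy delivered: (1.33 W)(515 s) = 685.0 J.
Photons incident: 685.0 / 6.534e-19 = 1.048e21, i.e. 1.048e21/6.022e23 = 0.001740 mol.
Product: Φ × n_abs = 0.181 × 0.001740 = 3.149e-4 mol.
As a count: 3.149e-4 × 6.022e23 = 1.9e20.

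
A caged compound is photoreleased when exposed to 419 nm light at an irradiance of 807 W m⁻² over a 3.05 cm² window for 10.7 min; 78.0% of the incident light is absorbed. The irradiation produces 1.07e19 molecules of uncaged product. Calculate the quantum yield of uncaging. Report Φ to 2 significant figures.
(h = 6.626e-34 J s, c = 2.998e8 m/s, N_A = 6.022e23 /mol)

Product: 1.07e19 / 6.022e23 = 1.777e-5 mol.
Photon energy at 419 nm: hc/λ = (6.626e-34)(2.998e8)/(419e-9) = 4.741e-19 J.
Energy delivered: (807 W m⁻²)(3.05e-4 m²)(642 s) = 158.0 J.
Photons incident: 158.0 / 4.741e-19 = 3.333e20, i.e. 3.333e20/6.022e23 = 5.535e-4 mol.
Photons absorbed: 0.780 × 5.535e-4 = 4.317e-4 mol.
Φ = 1.777e-5 mol / 4.317e-4 mol photons = 0.041.

Φ = 0.041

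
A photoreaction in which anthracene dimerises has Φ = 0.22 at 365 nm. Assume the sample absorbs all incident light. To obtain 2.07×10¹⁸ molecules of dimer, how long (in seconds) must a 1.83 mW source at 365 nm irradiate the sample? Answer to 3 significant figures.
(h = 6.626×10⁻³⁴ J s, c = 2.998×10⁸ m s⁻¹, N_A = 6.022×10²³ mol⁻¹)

t ≈ 2800 s

Product: 2.07×10¹⁸ / 6.022×10²³ = 3.437×10⁻⁶ mol.
Photons that must be absorbed: 3.437×10⁻⁶ / 0.22 = 1.562×10⁻⁵ mol.
Photon energy: hc/λ = 5.442×10⁻¹⁹ J; per mole, 3.277×10⁵ J mol⁻¹.
Energy required: 1.562×10⁻⁵ × 3.277×10⁵ = 5.119 J.
Time: 5.119 J / 0.00183 W = 2800 s.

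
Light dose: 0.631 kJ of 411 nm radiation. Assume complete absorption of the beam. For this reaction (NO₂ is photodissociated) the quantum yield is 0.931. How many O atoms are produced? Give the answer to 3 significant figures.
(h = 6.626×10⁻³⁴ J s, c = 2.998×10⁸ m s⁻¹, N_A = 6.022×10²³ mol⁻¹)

1.22×10²¹ atoms

Photon energy at 411 nm: hc/λ = (6.626×10⁻³⁴)(2.998×10⁸)/(411×10⁻⁹) = 4.833×10⁻¹⁹ J.
Incident energy: 0.631 kJ = 631 J.
Photons incident: 631 / 4.833×10⁻¹⁹ = 1.306×10²¹, i.e. 1.306×10²¹/6.022×10²³ = 0.002169 mol.
Product: Φ × n_abs = 0.931 × 0.002169 = 0.002019 mol.
As a count: 0.002019 × 6.022×10²³ = 1.22×10²¹.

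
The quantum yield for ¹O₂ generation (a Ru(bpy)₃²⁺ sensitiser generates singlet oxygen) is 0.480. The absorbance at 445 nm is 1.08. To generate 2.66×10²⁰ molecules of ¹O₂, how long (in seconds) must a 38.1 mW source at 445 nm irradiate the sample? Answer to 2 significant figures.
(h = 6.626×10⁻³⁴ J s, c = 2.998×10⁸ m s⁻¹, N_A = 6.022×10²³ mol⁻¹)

t ≈ 7100 s

Product: 2.66×10²⁰ / 6.022×10²³ = 4.417×10⁻⁴ mol.
Photons that must be absorbed: 4.417×10⁻⁴ / 0.480 = 9.202×10⁻⁴ mol.
Fraction absorbed: 1 − 10^(−1.08) = 0.9168.
Incident photons needed: 9.202×10⁻⁴ / 0.9168 = 0.001004 mol.
Photon energy: hc/λ = 4.464×10⁻¹⁹ J; per mole, 2.688×10⁵ J mol⁻¹.
Energy required: 0.001004 × 2.688×10⁵ = 269.9 J.
Time: 269.9 J / 0.0381 W = 7100 s.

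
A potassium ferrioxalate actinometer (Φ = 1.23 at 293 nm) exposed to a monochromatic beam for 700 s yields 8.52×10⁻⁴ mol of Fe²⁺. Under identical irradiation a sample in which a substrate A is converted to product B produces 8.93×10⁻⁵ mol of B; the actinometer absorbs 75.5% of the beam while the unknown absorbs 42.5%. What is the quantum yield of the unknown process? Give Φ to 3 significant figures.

Φ = 0.229

Photons absorbed by the actinometer: 8.52×10⁻⁴ / 1.23 = 6.927×10⁻⁴ mol.
Incident flux: 6.927×10⁻⁴ / 0.755 = 9.175×10⁻⁴ einstein.
Absorbed by unknown: 0.425 × 9.175×10⁻⁴ = 3.899×10⁻⁴ mol.
Φ(unknown) = 8.93×10⁻⁵ / 3.899×10⁻⁴ = 0.229.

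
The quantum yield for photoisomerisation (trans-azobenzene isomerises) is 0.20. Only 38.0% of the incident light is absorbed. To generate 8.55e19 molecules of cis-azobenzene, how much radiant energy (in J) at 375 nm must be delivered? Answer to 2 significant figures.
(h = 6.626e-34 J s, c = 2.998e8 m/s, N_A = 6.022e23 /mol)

600 J

Product: 8.55e19 / 6.022e23 = 1.420e-4 mol.
Photons that must be absorbed: 1.420e-4 / 0.20 = 7.100e-4 mol.
Incident photons needed: 7.100e-4 / 0.380 = 0.001868 mol.
Photon energy: hc/λ = 5.297e-19 J; per mole, 3.190e5 J mol⁻¹.
Energy required: 0.001868 × 3.190e5 = 600 J.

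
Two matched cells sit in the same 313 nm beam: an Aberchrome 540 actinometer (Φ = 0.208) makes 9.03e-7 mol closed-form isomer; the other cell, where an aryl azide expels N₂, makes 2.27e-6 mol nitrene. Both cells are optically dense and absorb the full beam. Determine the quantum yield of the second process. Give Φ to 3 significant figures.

Photons absorbed by the actinometer: 9.03e-7 / 0.208 = 4.341e-6 mol.
Φ(unknown) = 2.27e-6 / 4.341e-6 = 0.523.

Φ = 0.523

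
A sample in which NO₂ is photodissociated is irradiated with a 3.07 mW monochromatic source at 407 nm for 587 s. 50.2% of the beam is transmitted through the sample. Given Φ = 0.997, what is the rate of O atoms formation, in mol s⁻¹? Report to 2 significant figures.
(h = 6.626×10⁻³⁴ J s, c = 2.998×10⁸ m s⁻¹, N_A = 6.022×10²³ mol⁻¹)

Photon energy at 407 nm: hc/λ = (6.626×10⁻³⁴)(2.998×10⁸)/(407×10⁻⁹) = 4.881×10⁻¹⁹ J.
Energy delivered: (3.07 mW)(587 s) = 1.802 J.
Photons incident: 1.802 / 4.881×10⁻¹⁹ = 3.692×10¹⁸, i.e. 3.692×10¹⁸/6.022×10²³ = 6.131×10⁻⁶ mol.
Fraction absorbed: 1 − 50.2/100 = 0.4980.
Photons absorbed: 0.4980 × 6.131×10⁻⁶ = 3.053×10⁻⁶ mol.
Product formed: 0.997 × 3.053×10⁻⁶ = 3.044×10⁻⁶ mol.
Rate: 3.044×10⁻⁶ / 587 s = 5.2×10⁻⁹ mol s⁻¹.

5.2×10⁻⁹ mol s⁻¹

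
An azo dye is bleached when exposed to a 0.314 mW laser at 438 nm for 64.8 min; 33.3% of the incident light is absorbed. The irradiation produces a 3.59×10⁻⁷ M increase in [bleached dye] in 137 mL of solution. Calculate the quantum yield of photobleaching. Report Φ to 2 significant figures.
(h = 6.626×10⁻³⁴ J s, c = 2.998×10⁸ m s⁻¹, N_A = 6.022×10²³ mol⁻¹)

Φ = 0.033

Product: (3.59×10⁻⁷ M)(0.137 L) = 4.918×10⁻⁸ mol.
Photon energy at 438 nm: hc/λ = (6.626×10⁻³⁴)(2.998×10⁸)/(438×10⁻⁹) = 4.535×10⁻¹⁹ J.
Energy delivered: (0.314 mW)(3888 s) = 1.221 J.
Photons incident: 1.221 / 4.535×10⁻¹⁹ = 2.692×10¹⁸, i.e. 2.692×10¹⁸/6.022×10²³ = 4.470×10⁻⁶ mol.
Photons absorbed: 0.333 × 4.470×10⁻⁶ = 1.489×10⁻⁶ mol.
Φ = 4.918×10⁻⁸ mol / 1.489×10⁻⁶ mol photons = 0.033.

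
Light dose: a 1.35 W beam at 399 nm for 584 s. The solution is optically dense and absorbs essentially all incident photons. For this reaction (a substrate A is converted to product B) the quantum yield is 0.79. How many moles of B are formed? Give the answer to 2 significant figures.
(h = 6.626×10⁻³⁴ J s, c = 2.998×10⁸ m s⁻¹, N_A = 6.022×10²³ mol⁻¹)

Photon energy at 399 nm: hc/λ = (6.626×10⁻³⁴)(2.998×10⁸)/(399×10⁻⁹) = 4.979×10⁻¹⁹ J.
Energy delivered: (1.35 W)(584 s) = 788.4 J.
Photons incident: 788.4 / 4.979×10⁻¹⁹ = 1.583×10²¹, i.e. 1.583×10²¹/6.022×10²³ = 0.002629 mol.
Product: Φ × n_abs = 0.79 × 0.002629 = 0.002077 mol.

0.0021 mol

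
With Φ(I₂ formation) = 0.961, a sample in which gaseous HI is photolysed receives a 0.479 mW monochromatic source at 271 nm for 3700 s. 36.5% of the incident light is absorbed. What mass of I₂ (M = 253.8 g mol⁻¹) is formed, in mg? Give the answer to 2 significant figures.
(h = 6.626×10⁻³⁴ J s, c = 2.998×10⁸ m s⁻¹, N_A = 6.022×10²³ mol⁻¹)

0.36 mg

Photon energy at 271 nm: hc/λ = (6.626×10⁻³⁴)(2.998×10⁸)/(271×10⁻⁹) = 7.330×10⁻¹⁹ J.
Energy delivered: (0.479 mW)(3700 s) = 1.772 J.
Photons incident: 1.772 / 7.330×10⁻¹⁹ = 2.417×10¹⁸, i.e. 2.417×10¹⁸/6.022×10²³ = 4.014×10⁻⁶ mol.
Photons absorbed: 0.365 × 4.014×10⁻⁶ = 1.465×10⁻⁶ mol.
Product: Φ × n_abs = 0.961 × 1.465×10⁻⁶ = 1.408×10⁻⁶ mol.
Mass: 1.408×10⁻⁶ × 253.8 = 3.574×10⁻⁴ g = 0.36 mg.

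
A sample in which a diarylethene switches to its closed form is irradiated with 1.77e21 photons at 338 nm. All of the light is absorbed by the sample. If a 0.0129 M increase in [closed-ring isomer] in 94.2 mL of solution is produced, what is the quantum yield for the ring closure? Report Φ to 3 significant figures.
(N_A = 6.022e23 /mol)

Product: (0.0129 M)(0.0942 L) = 0.001215 mol.
Moles of photons: 1.77e21 / 6.022e23 = 0.002939 mol.
Φ = 0.001215 mol / 0.002939 mol photons = 0.413.

Φ = 0.413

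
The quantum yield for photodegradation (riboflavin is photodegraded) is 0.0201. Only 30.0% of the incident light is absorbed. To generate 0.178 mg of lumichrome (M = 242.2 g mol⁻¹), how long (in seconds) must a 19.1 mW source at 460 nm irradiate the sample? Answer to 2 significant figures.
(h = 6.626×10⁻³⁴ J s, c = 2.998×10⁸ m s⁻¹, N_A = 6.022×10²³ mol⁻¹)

t ≈ 1700 s

Product: 0.178 mg / 242.2 g mol⁻¹ = 7.349×10⁻⁷ mol.
Photons that must be absorbed: 7.349×10⁻⁷ / 0.0201 = 3.656×10⁻⁵ mol.
Incident photons needed: 3.656×10⁻⁵ / 0.300 = 1.219×10⁻⁴ mol.
Photon energy: hc/λ = 4.318×10⁻¹⁹ J; per mole, 2.600×10⁵ J mol⁻¹.
Energy required: 1.219×10⁻⁴ × 2.600×10⁵ = 31.69 J.
Time: 31.69 J / 0.0191 W = 1700 s.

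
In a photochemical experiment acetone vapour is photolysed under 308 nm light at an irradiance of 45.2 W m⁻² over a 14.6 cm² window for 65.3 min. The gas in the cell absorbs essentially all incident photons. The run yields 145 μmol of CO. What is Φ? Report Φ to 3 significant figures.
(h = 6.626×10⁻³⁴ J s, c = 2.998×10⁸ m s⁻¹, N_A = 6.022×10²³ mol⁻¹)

Product: 145 μmol = 1.45×10⁻⁴ mol.
Photon energy at 308 nm: hc/λ = (6.626×10⁻³⁴)(2.998×10⁸)/(308×10⁻⁹) = 6.450×10⁻¹⁹ J.
Energy delivered: (45.2 W m⁻²)(14.6×10⁻⁴ m²)(3918 s) = 258.6 J.
Photons incident: 258.6 / 6.450×10⁻¹⁹ = 4.009×10²⁰, i.e. 4.009×10²⁰/6.022×10²³ = 6.657×10⁻⁴ mol.
Φ = 1.45×10⁻⁴ mol / 6.657×10⁻⁴ mol photons = 0.218.

Φ = 0.218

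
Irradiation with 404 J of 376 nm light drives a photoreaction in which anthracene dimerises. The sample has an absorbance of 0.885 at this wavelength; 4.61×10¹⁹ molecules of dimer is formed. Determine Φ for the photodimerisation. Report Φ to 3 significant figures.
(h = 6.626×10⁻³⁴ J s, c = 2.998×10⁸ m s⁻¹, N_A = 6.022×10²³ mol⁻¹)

Product: 4.61×10¹⁹ / 6.022×10²³ = 7.655×10⁻⁵ mol.
Photon energy at 376 nm: hc/λ = (6.626×10⁻³⁴)(2.998×10⁸)/(376×10⁻⁹) = 5.283×10⁻¹⁹ J.
Photons incident: 404 / 5.283×10⁻¹⁹ = 7.647×10²⁰, i.e. 7.647×10²⁰/6.022×10²³ = 0.001270 mol.
Fraction absorbed: 1 − 10^(−0.885) = 0.8697.
Photons absorbed: 0.8697 × 0.001270 = 0.001105 mol.
Φ = 7.655×10⁻⁵ mol / 0.001105 mol photons = 0.0693.

Φ = 0.0693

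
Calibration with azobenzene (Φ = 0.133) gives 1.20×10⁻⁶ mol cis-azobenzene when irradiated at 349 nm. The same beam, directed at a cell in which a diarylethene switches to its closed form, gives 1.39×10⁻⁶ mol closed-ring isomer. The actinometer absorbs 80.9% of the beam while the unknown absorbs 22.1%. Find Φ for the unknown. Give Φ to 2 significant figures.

Φ = 0.56

Photons absorbed by the actinometer: 1.20×10⁻⁶ / 0.133 = 9.023×10⁻⁶ mol.
Incident flux: 9.023×10⁻⁶ / 0.809 = 1.115×10⁻⁵ einstein.
Absorbed by unknown: 0.221 × 1.115×10⁻⁵ = 2.464×10⁻⁶ mol.
Φ(unknown) = 1.39×10⁻⁶ / 2.464×10⁻⁶ = 0.56.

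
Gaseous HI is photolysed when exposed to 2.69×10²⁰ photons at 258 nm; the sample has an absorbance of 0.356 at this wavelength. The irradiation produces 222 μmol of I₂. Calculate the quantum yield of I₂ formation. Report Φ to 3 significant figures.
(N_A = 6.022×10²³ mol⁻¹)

Φ = 0.888

Product: 222 μmol = 2.22×10⁻⁴ mol.
Moles of photons: 2.69×10²⁰ / 6.022×10²³ = 4.467×10⁻⁴ mol.
Fraction absorbed: 1 − 10^(−0.356) = 0.5594.
Photons absorbed: 0.5594 × 4.467×10⁻⁴ = 2.499×10⁻⁴ mol.
Φ = 2.22×10⁻⁴ mol / 2.499×10⁻⁴ mol photons = 0.888.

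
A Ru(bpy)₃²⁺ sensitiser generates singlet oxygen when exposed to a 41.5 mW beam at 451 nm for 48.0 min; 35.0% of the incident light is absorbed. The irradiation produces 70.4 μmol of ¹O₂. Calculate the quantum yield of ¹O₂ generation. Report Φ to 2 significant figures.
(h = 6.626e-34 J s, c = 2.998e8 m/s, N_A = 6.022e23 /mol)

Φ = 0.45

Product: 70.4 μmol = 7.04e-5 mol.
Photon energy at 451 nm: hc/λ = (6.626e-34)(2.998e8)/(451e-9) = 4.405e-19 J.
Energy delivered: (41.5 mW)(2880 s) = 119.5 J.
Photons incident: 119.5 / 4.405e-19 = 2.713e20, i.e. 2.713e20/6.022e23 = 4.505e-4 mol.
Photons absorbed: 0.350 × 4.505e-4 = 1.577e-4 mol.
Φ = 7.04e-5 mol / 1.577e-4 mol photons = 0.45.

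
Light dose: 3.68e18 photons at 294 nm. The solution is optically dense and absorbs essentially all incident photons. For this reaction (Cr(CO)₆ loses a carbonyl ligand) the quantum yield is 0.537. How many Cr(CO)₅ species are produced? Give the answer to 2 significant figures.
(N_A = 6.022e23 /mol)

Moles of photons: 3.68e18 / 6.022e23 = 6.111e-6 mol.
Product: Φ × n_abs = 0.537 × 6.111e-6 = 3.282e-6 mol.
As a count: 3.282e-6 × 6.022e23 = 2.0e18.

2.0e18 species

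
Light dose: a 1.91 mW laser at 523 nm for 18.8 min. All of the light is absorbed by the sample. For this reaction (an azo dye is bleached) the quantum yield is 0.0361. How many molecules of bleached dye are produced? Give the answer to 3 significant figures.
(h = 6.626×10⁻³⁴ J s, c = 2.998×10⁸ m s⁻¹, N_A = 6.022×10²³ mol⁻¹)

2.05×10¹⁷ molecules

Photon energy at 523 nm: hc/λ = (6.626×10⁻³⁴)(2.998×10⁸)/(523×10⁻⁹) = 3.798×10⁻¹⁹ J.
Energy delivered: (1.91 mW)(1128 s) = 2.154 J.
Photons incident: 2.154 / 3.798×10⁻¹⁹ = 5.671×10¹⁸, i.e. 5.671×10¹⁸/6.022×10²³ = 9.417×10⁻⁶ mol.
Product: Φ × n_abs = 0.0361 × 9.417×10⁻⁶ = 3.400×10⁻⁷ mol.
As a count: 3.400×10⁻⁷ × 6.022×10²³ = 2.05×10¹⁷.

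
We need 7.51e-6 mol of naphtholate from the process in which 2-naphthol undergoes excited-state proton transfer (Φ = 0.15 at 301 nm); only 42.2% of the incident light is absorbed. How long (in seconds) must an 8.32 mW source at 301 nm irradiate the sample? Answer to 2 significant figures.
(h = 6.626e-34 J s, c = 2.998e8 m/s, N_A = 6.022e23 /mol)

t ≈ 5700 s

Photons that must be absorbed: 7.51e-6 / 0.15 = 5.007e-5 mol.
Incident photons needed: 5.007e-5 / 0.422 = 1.186e-4 mol.
Photon energy: hc/λ = 6.600e-19 J; per mole, 3.975e5 J mol⁻¹.
Energy required: 1.186e-4 × 3.975e5 = 47.14 J.
Time: 47.14 J / 0.00832 W = 5700 s.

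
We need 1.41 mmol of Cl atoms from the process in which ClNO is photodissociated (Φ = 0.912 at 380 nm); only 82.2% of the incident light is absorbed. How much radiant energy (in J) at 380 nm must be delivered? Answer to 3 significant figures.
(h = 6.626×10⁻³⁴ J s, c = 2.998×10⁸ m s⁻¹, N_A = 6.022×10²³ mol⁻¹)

Product: 1.41 mmol = 0.00141 mol.
Photons that must be absorbed: 0.00141 / 0.912 = 0.001546 mol.
Incident photons needed: 0.001546 / 0.822 = 0.001881 mol.
Photon energy: hc/λ = 5.228×10⁻¹⁹ J; per mole, 3.148×10⁵ J mol⁻¹.
Energy required: 0.001881 × 3.148×10⁵ = 592 J.

592 J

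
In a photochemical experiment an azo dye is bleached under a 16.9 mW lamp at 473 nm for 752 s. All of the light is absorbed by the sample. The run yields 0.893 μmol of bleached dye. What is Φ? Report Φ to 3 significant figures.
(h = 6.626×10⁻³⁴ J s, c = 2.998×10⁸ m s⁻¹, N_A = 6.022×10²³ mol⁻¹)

Φ = 0.0178

Product: 0.893 μmol = 8.93×10⁻⁷ mol.
Photon energy at 473 nm: hc/λ = (6.626×10⁻³⁴)(2.998×10⁸)/(473×10⁻⁹) = 4.200×10⁻¹⁹ J.
Energy delivered: (16.9 mW)(752 s) = 12.71 J.
Photons incident: 12.71 / 4.200×10⁻¹⁹ = 3.026×10¹⁹, i.e. 3.026×10¹⁹/6.022×10²³ = 5.025×10⁻⁵ mol.
Φ = 8.93×10⁻⁷ mol / 5.025×10⁻⁵ mol photons = 0.0178.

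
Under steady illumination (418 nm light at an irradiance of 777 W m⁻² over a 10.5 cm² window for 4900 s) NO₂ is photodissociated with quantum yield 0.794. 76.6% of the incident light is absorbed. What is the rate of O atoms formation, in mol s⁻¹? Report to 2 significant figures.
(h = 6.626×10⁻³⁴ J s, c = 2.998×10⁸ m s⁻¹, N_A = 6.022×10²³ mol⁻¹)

Photon energy at 418 nm: hc/λ = (6.626×10⁻³⁴)(2.998×10⁸)/(418×10⁻⁹) = 4.752×10⁻¹⁹ J.
Energy delivered: (777 W m⁻²)(10.5×10⁻⁴ m²)(4900 s) = 3998 J.
Photons incident: 3998 / 4.752×10⁻¹⁹ = 8.413×10²¹, i.e. 8.413×10²¹/6.022×10²³ = 0.01397 mol.
Photons absorbed: 0.766 × 0.01397 = 0.01070 mol.
Product formed: 0.794 × 0.01070 = 0.008496 mol.
Rate: 0.008496 / 4900 s = 1.7×10⁻⁶ mol s⁻¹.

1.7×10⁻⁶ mol s⁻¹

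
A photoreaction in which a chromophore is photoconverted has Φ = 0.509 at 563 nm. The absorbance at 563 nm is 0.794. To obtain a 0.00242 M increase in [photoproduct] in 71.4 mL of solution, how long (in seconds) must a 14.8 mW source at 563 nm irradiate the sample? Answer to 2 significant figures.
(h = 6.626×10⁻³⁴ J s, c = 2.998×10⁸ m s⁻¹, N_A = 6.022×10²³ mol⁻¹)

Product: (0.00242 M)(0.0714 L) = 1.728×10⁻⁴ mol.
Photons that must be absorbed: 1.728×10⁻⁴ / 0.509 = 3.395×10⁻⁴ mol.
Fraction absorbed: 1 − 10^(−0.794) = 0.8393.
Incident photons needed: 3.395×10⁻⁴ / 0.8393 = 4.045×10⁻⁴ mol.
Photon energy: hc/λ = 3.528×10⁻¹⁹ J; per mole, 2.125×10⁵ J mol⁻¹.
Energy required: 4.045×10⁻⁴ × 2.125×10⁵ = 85.96 J.
Time: 85.96 J / 0.0148 W = 5800 s.

t ≈ 5800 s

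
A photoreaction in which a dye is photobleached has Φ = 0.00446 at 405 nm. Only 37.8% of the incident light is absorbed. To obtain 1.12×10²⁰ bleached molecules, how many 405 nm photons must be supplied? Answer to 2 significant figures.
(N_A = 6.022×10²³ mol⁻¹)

6.6×10²² photons

Product: 1.12×10²⁰ / 6.022×10²³ = 1.860×10⁻⁴ mol.
Photons that must be absorbed: 1.860×10⁻⁴ / 0.00446 = 0.04170 mol.
Incident photons needed: 0.04170 / 0.378 = 0.1103 mol.
Photon count: 0.1103 × 6.022×10²³ = 6.6×10²².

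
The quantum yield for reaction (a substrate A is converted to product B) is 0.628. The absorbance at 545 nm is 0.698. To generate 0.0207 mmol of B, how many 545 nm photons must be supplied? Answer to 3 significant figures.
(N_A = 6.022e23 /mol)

2.48e19 photons

Product: 0.0207 mmol = 2.07e-5 mol.
Photons that must be absorbed: 2.07e-5 / 0.628 = 3.296e-5 mol.
Fraction absorbed: 1 − 10^(−0.698) = 0.7996.
Incident photons needed: 3.296e-5 / 0.7996 = 4.122e-5 mol.
Photon count: 4.122e-5 × 6.022e23 = 2.48e19.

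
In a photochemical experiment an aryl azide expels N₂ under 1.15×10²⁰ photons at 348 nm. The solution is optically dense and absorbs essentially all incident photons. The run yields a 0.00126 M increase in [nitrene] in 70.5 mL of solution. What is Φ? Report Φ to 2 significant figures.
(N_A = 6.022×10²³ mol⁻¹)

Φ = 0.47

Product: (0.00126 M)(0.0705 L) = 8.883×10⁻⁵ mol.
Moles of photons: 1.15×10²⁰ / 6.022×10²³ = 1.910×10⁻⁴ mol.
Φ = 8.883×10⁻⁵ mol / 1.910×10⁻⁴ mol photons = 0.47.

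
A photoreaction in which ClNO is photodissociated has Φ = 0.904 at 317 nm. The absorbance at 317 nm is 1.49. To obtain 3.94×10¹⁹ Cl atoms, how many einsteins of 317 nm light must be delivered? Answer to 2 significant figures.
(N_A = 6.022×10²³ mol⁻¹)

7.5×10⁻⁵ einstein

Product: 3.94×10¹⁹ / 6.022×10²³ = 6.543×10⁻⁵ mol.
Photons that must be absorbed: 6.543×10⁻⁵ / 0.904 = 7.238×10⁻⁵ mol.
Fraction absorbed: 1 − 10^(−1.49) = 0.9676.
Incident photons needed: 7.238×10⁻⁵ / 0.9676 = 7.480×10⁻⁵ mol.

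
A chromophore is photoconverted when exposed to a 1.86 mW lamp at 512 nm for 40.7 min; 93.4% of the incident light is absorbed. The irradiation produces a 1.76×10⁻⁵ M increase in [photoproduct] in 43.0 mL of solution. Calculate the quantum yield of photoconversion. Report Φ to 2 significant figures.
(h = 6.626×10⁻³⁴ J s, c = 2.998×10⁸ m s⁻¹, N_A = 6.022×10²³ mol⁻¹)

Product: (1.76×10⁻⁵ M)(0.043 L) = 7.568×10⁻⁷ mol.
Photon energy at 512 nm: hc/λ = (6.626×10⁻³⁴)(2.998×10⁸)/(512×10⁻⁹) = 3.880×10⁻¹⁹ J.
Energy delivered: (1.86 mW)(2442 s) = 4.542 J.
Photons incident: 4.542 / 3.880×10⁻¹⁹ = 1.171×10¹⁹, i.e. 1.171×10¹⁹/6.022×10²³ = 1.945×10⁻⁵ mol.
Photons absorbed: 0.934 × 1.945×10⁻⁵ = 1.817×10⁻⁵ mol.
Φ = 7.568×10⁻⁷ mol / 1.817×10⁻⁵ mol photons = 0.042.

Φ = 0.042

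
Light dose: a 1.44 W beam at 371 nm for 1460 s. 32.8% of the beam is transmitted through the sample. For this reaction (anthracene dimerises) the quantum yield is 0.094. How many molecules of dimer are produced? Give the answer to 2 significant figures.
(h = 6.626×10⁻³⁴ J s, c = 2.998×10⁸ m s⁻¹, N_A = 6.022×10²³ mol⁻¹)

2.5×10²⁰ molecules

Photon energy at 371 nm: hc/λ = (6.626×10⁻³⁴)(2.998×10⁸)/(371×10⁻⁹) = 5.354×10⁻¹⁹ J.
Energy delivered: (1.44 W)(1460 s) = 2102 J.
Photons incident: 2102 / 5.354×10⁻¹⁹ = 3.926×10²¹, i.e. 3.926×10²¹/6.022×10²³ = 0.006519 mol.
Fraction absorbed: 1 − 32.8/100 = 0.6720.
Photons absorbed: 0.6720 × 0.006519 = 0.004381 mol.
Product: Φ × n_abs = 0.094 × 0.004381 = 4.118×10⁻⁴ mol.
As a count: 4.118×10⁻⁴ × 6.022×10²³ = 2.5×10²⁰.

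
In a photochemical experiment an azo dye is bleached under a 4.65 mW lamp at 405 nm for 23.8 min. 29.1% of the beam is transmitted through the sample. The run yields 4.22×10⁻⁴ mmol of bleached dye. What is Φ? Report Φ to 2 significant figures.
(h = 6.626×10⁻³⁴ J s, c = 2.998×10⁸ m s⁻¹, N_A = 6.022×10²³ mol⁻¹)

Product: 4.22×10⁻⁴ mmol = 4.22×10⁻⁷ mol.
Photon energy at 405 nm: hc/λ = (6.626×10⁻³⁴)(2.998×10⁸)/(405×10⁻⁹) = 4.905×10⁻¹⁹ J.
Energy delivered: (4.65 mW)(1428 s) = 6.640 J.
Photons incident: 6.640 / 4.905×10⁻¹⁹ = 1.354×10¹⁹, i.e. 1.354×10¹⁹/6.022×10²³ = 2.248×10⁻⁵ mol.
Fraction absorbed: 1 − 29.1/100 = 0.7090.
Photons absorbed: 0.7090 × 2.248×10⁻⁵ = 1.594×10⁻⁵ mol.
Φ = 4.22×10⁻⁷ mol / 1.594×10⁻⁵ mol photons = 0.026.

Φ = 0.026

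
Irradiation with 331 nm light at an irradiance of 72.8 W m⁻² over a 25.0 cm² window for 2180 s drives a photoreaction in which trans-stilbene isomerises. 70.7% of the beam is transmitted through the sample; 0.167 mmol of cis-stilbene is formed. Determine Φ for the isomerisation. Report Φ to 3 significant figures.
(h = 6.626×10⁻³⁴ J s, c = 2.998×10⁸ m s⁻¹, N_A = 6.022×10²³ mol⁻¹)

Φ = 0.519

Product: 0.167 mmol = 1.67×10⁻⁴ mol.
Photon energy at 331 nm: hc/λ = (6.626×10⁻³⁴)(2.998×10⁸)/(331×10⁻⁹) = 6.001×10⁻¹⁹ J.
Energy delivered: (72.8 W m⁻²)(25.0×10⁻⁴ m²)(2180 s) = 396.8 J.
Photons incident: 396.8 / 6.001×10⁻¹⁹ = 6.612×10²⁰, i.e. 6.612×10²⁰/6.022×10²³ = 0.001098 mol.
Fraction absorbed: 1 − 70.7/100 = 0.2930.
Photons absorbed: 0.2930 × 0.001098 = 3.217×10⁻⁴ mol.
Φ = 1.67×10⁻⁴ mol / 3.217×10⁻⁴ mol photons = 0.519.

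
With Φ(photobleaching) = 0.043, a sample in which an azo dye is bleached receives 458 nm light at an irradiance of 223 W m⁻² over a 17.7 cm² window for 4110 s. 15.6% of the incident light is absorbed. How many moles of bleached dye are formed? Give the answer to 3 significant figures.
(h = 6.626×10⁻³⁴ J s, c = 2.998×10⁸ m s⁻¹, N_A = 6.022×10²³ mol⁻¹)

Photon energy at 458 nm: hc/λ = (6.626×10⁻³⁴)(2.998×10⁸)/(458×10⁻⁹) = 4.337×10⁻¹⁹ J.
Energy delivered: (223 W m⁻²)(17.7×10⁻⁴ m²)(4110 s) = 1622 J.
Photons incident: 1622 / 4.337×10⁻¹⁹ = 3.740×10²¹, i.e. 3.740×10²¹/6.022×10²³ = 0.006211 mol.
Photons absorbed: 0.156 × 0.006211 = 9.689×10⁻⁴ mol.
Product: Φ × n_abs = 0.043 × 9.689×10⁻⁴ = 4.166×10⁻⁵ mol.

4.17×10⁻⁵ mol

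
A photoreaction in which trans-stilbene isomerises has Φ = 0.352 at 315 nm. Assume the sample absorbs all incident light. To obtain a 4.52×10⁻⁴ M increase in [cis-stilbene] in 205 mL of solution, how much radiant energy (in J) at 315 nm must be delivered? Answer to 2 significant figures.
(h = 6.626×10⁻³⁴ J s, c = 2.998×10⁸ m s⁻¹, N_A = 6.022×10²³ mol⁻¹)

100 J

Product: (4.52×10⁻⁴ M)(0.205 L) = 9.266×10⁻⁵ mol.
Photons that must be absorbed: 9.266×10⁻⁵ / 0.352 = 2.632×10⁻⁴ mol.
Photon energy: hc/λ = 6.306×10⁻¹⁹ J; per mole, 3.797×10⁵ J mol⁻¹.
Energy required: 2.632×10⁻⁴ × 3.797×10⁵ = 100 J.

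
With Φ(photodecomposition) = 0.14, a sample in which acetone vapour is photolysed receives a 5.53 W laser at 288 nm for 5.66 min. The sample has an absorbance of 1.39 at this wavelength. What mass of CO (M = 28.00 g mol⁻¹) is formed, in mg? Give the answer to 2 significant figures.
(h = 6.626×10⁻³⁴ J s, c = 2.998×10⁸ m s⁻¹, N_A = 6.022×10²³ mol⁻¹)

Photon energy at 288 nm: hc/λ = (6.626×10⁻³⁴)(2.998×10⁸)/(288×10⁻⁹) = 6.897×10⁻¹⁹ J.
Energy delivered: (5.53 W)(339.6 s) = 1878 J.
Photons incident: 1878 / 6.897×10⁻¹⁹ = 2.723×10²¹, i.e. 2.723×10²¹/6.022×10²³ = 0.004522 mol.
Fraction absorbed: 1 − 10^(−1.39) = 0.9593.
Photons absorbed: 0.9593 × 0.004522 = 0.004338 mol.
Product: Φ × n_abs = 0.14 × 0.004338 = 6.073×10⁻⁴ mol.
Mass: 6.073×10⁻⁴ × 28.00 = 0.01700 g = 17 mg.

17 mg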